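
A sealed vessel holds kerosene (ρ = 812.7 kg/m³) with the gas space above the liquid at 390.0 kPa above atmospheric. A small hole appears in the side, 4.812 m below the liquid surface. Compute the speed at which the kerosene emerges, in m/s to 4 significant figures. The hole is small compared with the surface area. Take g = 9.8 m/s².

32.47 m/s

Take point 1 at the surface (v₁ ≈ 0) and point 2 at the hole (at atmospheric pressure). Bernoulli: P₁ + ρg h = P_atm + ½ρv₂².
With P₁ − P_atm = 390000 Pa, v₂ = √(2gh + 2ΔP/ρ) = √(2·9.8·4.812 + 2·390000/812.7) = 32.47 m/s.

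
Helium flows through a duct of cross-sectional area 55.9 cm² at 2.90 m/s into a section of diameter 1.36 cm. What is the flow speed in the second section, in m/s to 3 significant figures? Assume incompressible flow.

Continuity gives A₁v₁ = A₂v₂, so v₂ = (55.9 cm²)/(1.45 cm²) × 2.90 m/s = 112 m/s.

v₂ = 112 m/s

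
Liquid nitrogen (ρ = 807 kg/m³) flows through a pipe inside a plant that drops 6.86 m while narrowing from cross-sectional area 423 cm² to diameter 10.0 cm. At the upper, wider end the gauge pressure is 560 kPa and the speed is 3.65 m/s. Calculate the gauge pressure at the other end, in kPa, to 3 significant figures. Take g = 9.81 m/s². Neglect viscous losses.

464 kPa

By continuity, v₂ = v₁·A₁/A₂ = 3.65·(423/78.5) = 19.7 m/s.
Bernoulli: P₁ + ½ρv₁² + ρg h₁ = P₂ + ½ρv₂² + ρg h₂, so P₂ = P₁ + ½ρ(v₁² − v₂²) − ρg(h₂ − h₁).
P₂ = 560000 + ½·807·(3.65² − 19.7²) − 807·9.81·(−6.86) = 560000 + (-151000) − (-54300) = 464000 Pa.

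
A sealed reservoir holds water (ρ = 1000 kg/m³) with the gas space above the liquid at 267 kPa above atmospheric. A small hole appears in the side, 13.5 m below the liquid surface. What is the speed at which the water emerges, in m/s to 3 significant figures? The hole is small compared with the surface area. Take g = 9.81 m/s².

v ≈ 28.3 m/s

Take point 1 at the surface (v₁ ≈ 0) and point 2 at the hole (at atmospheric pressure). Bernoulli: P₁ + ρg h = P_atm + ½ρv₂².
With P₁ − P_atm = 267000 Pa, v₂ = √(2gh + 2ΔP/ρ) = √(2·9.81·13.5 + 2·267000/1000) = 28.3 m/s.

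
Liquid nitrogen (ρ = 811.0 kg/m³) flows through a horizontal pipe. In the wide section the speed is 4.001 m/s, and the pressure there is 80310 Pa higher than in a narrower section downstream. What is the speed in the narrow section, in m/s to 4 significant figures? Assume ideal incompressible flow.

With h₁ = h₂, rearranging Bernoulli gives v₂ = √(v₁² + 2ΔP/ρ).
v₂ = √(4.001² + 2·80310/811.0) = √(16.01 + 198.1) = 14.63 m/s.

v₂ ≈ 14.63 m/s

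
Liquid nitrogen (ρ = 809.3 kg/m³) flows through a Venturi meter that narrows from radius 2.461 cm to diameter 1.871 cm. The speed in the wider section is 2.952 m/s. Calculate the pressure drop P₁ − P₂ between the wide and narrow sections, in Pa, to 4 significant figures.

Mass conservation (A₁v₁ = A₂v₂) gives v₂ = 2.952 × 19.03/2.749 = 20.43 m/s.
Bernoulli (h₁ = h₂): P₁ − P₂ = ½ρ(v₂² − v₁²).
P₁ − P₂ = ½·809.3·(20.43² − 2.952²) = ½·809.3·408.6 = 165400 Pa.

ΔP ≈ 165400 Pa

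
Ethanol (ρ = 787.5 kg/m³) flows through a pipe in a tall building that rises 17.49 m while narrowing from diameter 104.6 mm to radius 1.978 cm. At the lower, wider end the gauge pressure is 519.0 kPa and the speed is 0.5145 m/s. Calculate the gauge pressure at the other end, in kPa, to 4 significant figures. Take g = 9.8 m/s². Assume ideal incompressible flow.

Mass conservation (A₁v₁ = A₂v₂) gives v₂ = 0.5145 × 85.93/12.29 = 3.597 m/s.
Applying Bernoulli between the two ends and solving for P₂: P₂ = P₁ + ½ρ(v₁² − v₂²) − ρgΔh.
P₂ = 519000 + ½·787.5·(0.5145² − 3.597²) − 787.5·9.8·(+17.49) = 519000 + (-4990) − (135000) = 379000 Pa.

P₂ ≈ 379.0 kPa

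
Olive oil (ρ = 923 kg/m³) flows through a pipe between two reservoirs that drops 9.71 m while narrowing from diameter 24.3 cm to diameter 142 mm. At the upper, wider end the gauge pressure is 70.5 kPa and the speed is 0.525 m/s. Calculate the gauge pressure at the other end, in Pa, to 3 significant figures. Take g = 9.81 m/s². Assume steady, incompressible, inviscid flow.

Mass conservation (A₁v₁ = A₂v₂) gives v₂ = 0.525 × 464/158 = 1.54 m/s.
Energy conservation along the streamline gives P₂ = P₁ − ½ρ(v₂² − v₁²) − ρg(h₂ − h₁).
P₂ = 70500 + ½·923·(0.525² − 1.54²) − 923·9.81·(−9.71) = 70500 + (-964) − (-87900) = 157000 Pa.

157000 Pa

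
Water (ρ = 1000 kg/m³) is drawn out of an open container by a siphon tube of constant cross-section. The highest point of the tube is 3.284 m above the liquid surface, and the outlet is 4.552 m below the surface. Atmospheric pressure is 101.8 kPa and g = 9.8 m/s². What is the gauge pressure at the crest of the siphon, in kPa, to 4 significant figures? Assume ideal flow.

From the surface to the outlet (both open to atmosphere, surface at rest): v = √(2g·h_out) = √(2·9.8·4.552) = 9.446 m/s.
Continuity keeps v the same throughout the tube; from surface to crest, P_atm + 0 = P_top + ½ρv² + ρg·h_top.
P_top = 101800 − ½·1000·9.446² − 1000·9.8·3.284 = 25010 Pa. So P_gauge = P_top − P_atm = -76790 Pa.

-76.79 kPa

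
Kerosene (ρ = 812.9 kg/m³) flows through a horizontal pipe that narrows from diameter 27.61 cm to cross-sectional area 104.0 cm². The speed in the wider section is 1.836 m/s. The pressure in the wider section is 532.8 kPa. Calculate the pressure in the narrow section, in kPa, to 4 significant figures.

By continuity, v₂ = v₁·A₁/A₂ = 1.836·(598.7/104.0) = 10.57 m/s.
Bernoulli (h₁ = h₂): P₁ − P₂ = ½ρ(v₂² − v₁²).
P₂ = P₁ − ½ρ(v₂² − v₁²) = 532800 − ½·812.9·(10.57² − 1.836²) = 532800 − 44040 = 488800 Pa.

488.8 kPa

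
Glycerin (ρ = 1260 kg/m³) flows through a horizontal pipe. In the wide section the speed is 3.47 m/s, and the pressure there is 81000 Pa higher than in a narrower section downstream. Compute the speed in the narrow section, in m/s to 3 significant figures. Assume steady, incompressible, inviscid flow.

Horizontal Bernoulli: P₁ + ½ρv₁² = P₂ + ½ρv₂², so v₂² = v₁² + 2(P₁ − P₂)/ρ.
v₂ = √(3.47² + 2·81000/1260) = √(12.0 + 129) = 11.9 m/s.

v₂ ≈ 11.9 m/s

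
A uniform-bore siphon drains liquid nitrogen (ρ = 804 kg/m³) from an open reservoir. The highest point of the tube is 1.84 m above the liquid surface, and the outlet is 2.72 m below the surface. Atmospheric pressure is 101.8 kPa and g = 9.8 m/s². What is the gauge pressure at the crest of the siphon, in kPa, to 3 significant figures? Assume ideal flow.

From the surface to the outlet (both open to atmosphere, surface at rest): v = √(2g·h_out) = √(2·9.8·2.72) = 7.30 m/s.
With constant cross-section the crest speed equals v; applying Bernoulli from the surface up to the crest, P_top = P_atm − ½ρv² − ρg·h_top.
P_top = 101800 − ½·804·7.30² − 804·9.8·1.84 = 65900 Pa. So P_gauge = P_top − P_atm = -35900 Pa.

P_gauge ≈ -35.9 kPa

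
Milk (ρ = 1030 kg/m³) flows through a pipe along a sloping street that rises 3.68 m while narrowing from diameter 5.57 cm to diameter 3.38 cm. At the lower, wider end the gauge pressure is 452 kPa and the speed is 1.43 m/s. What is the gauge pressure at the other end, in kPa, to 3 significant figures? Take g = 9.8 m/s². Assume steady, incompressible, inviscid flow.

Continuity gives A₁v₁ = A₂v₂, so v₂ = (24.4 cm²)/(8.97 cm²) × 1.43 m/s = 3.88 m/s.
Bernoulli: P₁ + ½ρv₁² + ρg h₁ = P₂ + ½ρv₂² + ρg h₂, so P₂ = P₁ + ½ρ(v₁² − v₂²) − ρg(h₂ − h₁).
P₂ = 452000 + ½·1030·(1.43² − 3.88²) − 1030·9.8·(+3.68) = 452000 + (-6710) − (37100) = 408000 Pa.

P₂ ≈ 408 kPa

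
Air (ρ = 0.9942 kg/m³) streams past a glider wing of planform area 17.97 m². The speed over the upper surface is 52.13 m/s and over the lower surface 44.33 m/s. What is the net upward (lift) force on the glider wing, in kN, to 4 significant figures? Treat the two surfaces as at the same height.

With equal heights on the two surfaces, Bernoulli gives P_lower − P_upper = ½ρ(v_upper² − v_lower²).
ΔP = ½·0.9942·(52.13² − 44.33²) = 374.0 Pa.
Lift = ΔP · A = 374.0 × 17.97 = 6721 N.

F = 6.721 kN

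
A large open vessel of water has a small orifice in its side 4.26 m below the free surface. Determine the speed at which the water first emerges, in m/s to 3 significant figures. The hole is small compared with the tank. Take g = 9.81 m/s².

9.14 m/s

The surface is effectively still and both ends are open, so ½v² = gh and v = √(2·9.81·4.26) = 9.14 m/s.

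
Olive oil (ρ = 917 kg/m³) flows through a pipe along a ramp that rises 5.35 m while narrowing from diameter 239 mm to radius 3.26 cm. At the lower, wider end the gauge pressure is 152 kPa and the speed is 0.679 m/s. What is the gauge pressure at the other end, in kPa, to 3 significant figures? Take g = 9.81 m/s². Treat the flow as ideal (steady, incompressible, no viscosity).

By continuity, v₂ = v₁·A₁/A₂ = 0.679·(449/33.4) = 9.12 m/s.
Energy conservation along the streamline gives P₂ = P₁ − ½ρ(v₂² − v₁²) − ρg(h₂ − h₁).
P₂ = 152000 + ½·917·(0.679² − 9.12²) − 917·9.81·(+5.35) = 152000 + (-38000) − (48100) = 65900 Pa.

65.9 kPa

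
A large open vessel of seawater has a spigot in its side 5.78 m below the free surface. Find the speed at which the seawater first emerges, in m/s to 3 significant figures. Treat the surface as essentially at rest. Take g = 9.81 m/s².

v = 10.6 m/s

With the surface at rest and both surface and jet at atmospheric pressure, Bernoulli gives ρg h = ½ρv², so v = √(2gh) = √(2·9.81·5.78) = 10.6 m/s.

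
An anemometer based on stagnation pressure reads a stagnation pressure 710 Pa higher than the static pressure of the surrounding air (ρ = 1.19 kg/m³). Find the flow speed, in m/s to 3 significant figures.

At the stagnation point the flow is brought to rest, so Bernoulli gives P_stag − P_static = ½ρv².
v = √(2ΔP/ρ) = √(2·710/1.19) = 34.5 m/s.

v ≈ 34.5 m/s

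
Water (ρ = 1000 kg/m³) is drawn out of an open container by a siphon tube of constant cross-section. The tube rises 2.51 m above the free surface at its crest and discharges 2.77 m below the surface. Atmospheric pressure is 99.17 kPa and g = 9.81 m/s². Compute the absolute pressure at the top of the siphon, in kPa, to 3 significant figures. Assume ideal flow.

P_top = 47.4 kPa

Bernoulli surface→outlet gives ½v² = g·h_out, so v = √(2·9.81·2.77) = 7.37 m/s.
With constant cross-section the crest speed equals v; applying Bernoulli from the surface up to the crest, P_top = P_atm − ½ρv² − ρg·h_top.
P_top = 99170 − ½·1000·7.37² − 1000·9.81·2.51 = 47400 Pa.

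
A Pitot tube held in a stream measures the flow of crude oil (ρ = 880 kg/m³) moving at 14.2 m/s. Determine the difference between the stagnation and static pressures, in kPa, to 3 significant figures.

ΔP ≈ 88.7 kPa

The dynamic pressure equals the rise in static pressure at the stagnation point: ΔP = ½ρv².
ΔP = ½·880·14.2² = 88700 Pa.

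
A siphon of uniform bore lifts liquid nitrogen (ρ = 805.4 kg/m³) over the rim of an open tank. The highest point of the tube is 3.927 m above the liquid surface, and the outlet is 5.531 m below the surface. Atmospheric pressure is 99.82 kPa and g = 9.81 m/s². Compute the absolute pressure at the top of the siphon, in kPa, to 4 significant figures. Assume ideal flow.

Bernoulli surface→outlet gives ½v² = g·h_out, so v = √(2·9.81·5.531) = 10.42 m/s.
The bore is uniform, so the speed at the crest is the same v. Bernoulli surface→crest: P_atm = P_top + ½ρv² + ρg·h_top.
P_top = 99820 − ½·805.4·10.42² − 805.4·9.81·3.927 = 25090 Pa.

25.09 kPa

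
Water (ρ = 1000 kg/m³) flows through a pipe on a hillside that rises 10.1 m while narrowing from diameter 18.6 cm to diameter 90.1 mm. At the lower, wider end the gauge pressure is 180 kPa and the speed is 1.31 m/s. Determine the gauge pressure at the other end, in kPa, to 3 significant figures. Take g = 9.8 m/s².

Mass conservation (A₁v₁ = A₂v₂) gives v₂ = 1.31 × 272/63.8 = 5.58 m/s.
Energy conservation along the streamline gives P₂ = P₁ − ½ρ(v₂² − v₁²) − ρg(h₂ − h₁).
P₂ = 180000 + ½·1000·(1.31² − 5.58²) − 1000·9.8·(+10.1) = 180000 + (-14700) − (99000) = 66300 Pa.

P₂ = 66.3 kPa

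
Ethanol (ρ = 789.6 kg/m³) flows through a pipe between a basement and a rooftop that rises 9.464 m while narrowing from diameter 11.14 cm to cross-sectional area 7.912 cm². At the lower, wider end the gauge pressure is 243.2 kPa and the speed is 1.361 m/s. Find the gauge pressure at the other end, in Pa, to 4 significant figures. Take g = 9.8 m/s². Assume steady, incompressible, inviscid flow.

59720 Pa

Continuity gives A₁v₁ = A₂v₂, so v₂ = (97.47 cm²)/(7.912 cm²) × 1.361 m/s = 16.77 m/s.
Energy conservation along the streamline gives P₂ = P₁ − ½ρ(v₂² − v₁²) − ρg(h₂ − h₁).
P₂ = 243200 + ½·789.6·(1.361² − 16.77²) − 789.6·9.8·(+9.464) = 243200 + (-110200) − (73230) = 59720 Pa.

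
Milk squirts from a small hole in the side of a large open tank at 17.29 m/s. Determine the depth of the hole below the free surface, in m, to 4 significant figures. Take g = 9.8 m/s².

For a small hole in a large open tank, ½v² = gh, giving h = v²/(2g).
h = 17.29²/(2·9.8) = 298.9/19.60 = 15.25 m.

h = 15.25 m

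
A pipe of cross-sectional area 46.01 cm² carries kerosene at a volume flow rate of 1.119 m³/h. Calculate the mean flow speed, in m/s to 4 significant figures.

Q = 1.119 m³/h = 0.0003108 m³/s.
v = Q/A = 0.0003108 / 0.004601 = 0.06756 m/s.

v ≈ 0.06756 m/s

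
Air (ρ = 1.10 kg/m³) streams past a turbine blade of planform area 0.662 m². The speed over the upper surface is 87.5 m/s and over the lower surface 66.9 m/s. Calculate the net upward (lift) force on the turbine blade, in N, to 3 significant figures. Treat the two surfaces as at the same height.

F ≈ 1160 N

The faster flow above has the lower pressure; Bernoulli (same height) gives ΔP = ½ρ(v_up² − v_low²).
ΔP = ½·1.10·(87.5² − 66.9²) = 1750 Pa.
Lift = ΔP · A = 1750 × 0.662 = 1160 N.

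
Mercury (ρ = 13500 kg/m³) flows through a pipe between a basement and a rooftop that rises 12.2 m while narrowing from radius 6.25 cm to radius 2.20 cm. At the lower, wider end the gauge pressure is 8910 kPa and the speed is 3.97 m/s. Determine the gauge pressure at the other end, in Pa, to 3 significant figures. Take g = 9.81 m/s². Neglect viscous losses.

471000 Pa

Mass conservation (A₁v₁ = A₂v₂) gives v₂ = 3.97 × 123/15.2 = 32.0 m/s.
Energy conservation along the streamline gives P₂ = P₁ − ½ρ(v₂² − v₁²) − ρg(h₂ − h₁).
P₂ = 8910000 + ½·13500·(3.97² − 32.0²) − 13500·9.81·(+12.2) = 8910000 + (-6820000) − (1620000) = 471000 Pa.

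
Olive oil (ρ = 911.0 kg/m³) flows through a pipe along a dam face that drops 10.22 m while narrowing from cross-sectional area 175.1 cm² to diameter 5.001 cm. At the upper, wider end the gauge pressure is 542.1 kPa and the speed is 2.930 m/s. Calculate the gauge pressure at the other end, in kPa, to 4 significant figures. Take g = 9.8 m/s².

Mass conservation (A₁v₁ = A₂v₂) gives v₂ = 2.930 × 175.1/19.64 = 26.12 m/s.
Applying Bernoulli between the two ends and solving for P₂: P₂ = P₁ + ½ρ(v₁² − v₂²) − ρgΔh.
P₂ = 542100 + ½·911.0·(2.930² − 26.12²) − 911.0·9.8·(−10.22) = 542100 + (-306800) − (-91240) = 326500 Pa.

326.5 kPa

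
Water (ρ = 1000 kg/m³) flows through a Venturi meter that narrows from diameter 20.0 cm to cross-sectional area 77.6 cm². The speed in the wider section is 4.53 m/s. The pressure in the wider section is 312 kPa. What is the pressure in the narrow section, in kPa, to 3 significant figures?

Mass conservation (A₁v₁ = A₂v₂) gives v₂ = 4.53 × 314/77.6 = 18.3 m/s.
The pipe is horizontal, so Bernoulli reduces to P₁ + ½ρv₁² = P₂ + ½ρv₂².
P₂ = P₁ − ½ρ(v₂² − v₁²) = 312000 − ½·1000·(18.3² − 4.53²) = 312000 − 158000 = 154000 Pa.

P₂ ≈ 154 kPa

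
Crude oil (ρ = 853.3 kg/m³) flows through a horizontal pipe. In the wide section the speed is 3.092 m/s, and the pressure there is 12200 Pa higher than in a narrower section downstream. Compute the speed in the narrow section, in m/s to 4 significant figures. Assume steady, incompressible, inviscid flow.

With h₁ = h₂, rearranging Bernoulli gives v₂ = √(v₁² + 2ΔP/ρ).
v₂ = √(3.092² + 2·12200/853.3) = √(9.560 + 28.59) = 6.177 m/s.

v₂ ≈ 6.177 m/s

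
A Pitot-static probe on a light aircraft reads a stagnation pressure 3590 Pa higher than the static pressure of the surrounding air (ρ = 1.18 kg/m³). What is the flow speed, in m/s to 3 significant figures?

v = 78.0 m/s

Bernoulli between the free stream and the stagnation point: ½ρv² = P_stag − P_static.
v = √(2ΔP/ρ) = √(2·3590/1.18) = 78.0 m/s.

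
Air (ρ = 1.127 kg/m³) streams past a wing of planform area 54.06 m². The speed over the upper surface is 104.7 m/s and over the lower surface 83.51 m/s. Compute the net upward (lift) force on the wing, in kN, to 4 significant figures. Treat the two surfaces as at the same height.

F = 121.5 kN

The faster flow above has the lower pressure; Bernoulli (same height) gives ΔP = ½ρ(v_up² − v_low²).
ΔP = ½·1.127·(104.7² − 83.51²) = 2247 Pa.
Lift = ΔP · A = 2247 × 54.06 = 121500 N.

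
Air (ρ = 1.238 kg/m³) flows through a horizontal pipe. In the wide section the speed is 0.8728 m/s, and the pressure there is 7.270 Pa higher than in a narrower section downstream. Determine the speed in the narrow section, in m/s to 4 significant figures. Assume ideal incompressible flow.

v₂ ≈ 3.536 m/s

Along the level pipe P + ½ρv² is conserved, hence v₂² = v₁² + 2(P₁ − P₂)/ρ.
v₂ = √(0.8728² + 2·7.270/1.238) = √(0.7618 + 11.74) = 3.536 m/s.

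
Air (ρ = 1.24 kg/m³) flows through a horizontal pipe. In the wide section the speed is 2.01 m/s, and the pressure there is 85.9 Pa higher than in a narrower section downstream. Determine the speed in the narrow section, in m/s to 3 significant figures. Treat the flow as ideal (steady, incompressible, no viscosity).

v₂ ≈ 11.9 m/s

Horizontal Bernoulli: P₁ + ½ρv₁² = P₂ + ½ρv₂², so v₂² = v₁² + 2(P₁ − P₂)/ρ.
v₂ = √(2.01² + 2·85.9/1.24) = √(4.04 + 139) = 11.9 m/s.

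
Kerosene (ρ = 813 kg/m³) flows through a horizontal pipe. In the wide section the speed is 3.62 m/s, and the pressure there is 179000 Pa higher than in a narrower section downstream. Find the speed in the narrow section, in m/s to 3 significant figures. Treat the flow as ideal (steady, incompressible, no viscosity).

Along the level pipe P + ½ρv² is conserved, hence v₂² = v₁² + 2(P₁ − P₂)/ρ.
v₂ = √(3.62² + 2·179000/813) = √(13.1 + 440) = 21.3 m/s.

v₂ ≈ 21.3 m/s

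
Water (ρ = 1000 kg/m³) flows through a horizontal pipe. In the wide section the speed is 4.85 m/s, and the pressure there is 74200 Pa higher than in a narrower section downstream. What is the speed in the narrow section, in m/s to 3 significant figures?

Horizontal Bernoulli: P₁ + ½ρv₁² = P₂ + ½ρv₂², so v₂² = v₁² + 2(P₁ − P₂)/ρ.
v₂ = √(4.85² + 2·74200/1000) = √(23.5 + 148) = 13.1 m/s.

13.1 m/s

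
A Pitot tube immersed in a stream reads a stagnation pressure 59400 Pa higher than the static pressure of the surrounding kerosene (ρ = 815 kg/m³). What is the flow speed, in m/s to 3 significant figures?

12.1 m/s

The dynamic pressure equals the rise in static pressure at the stagnation point: ΔP = ½ρv².
v = √(2ΔP/ρ) = √(2·59400/815) = 12.1 m/s.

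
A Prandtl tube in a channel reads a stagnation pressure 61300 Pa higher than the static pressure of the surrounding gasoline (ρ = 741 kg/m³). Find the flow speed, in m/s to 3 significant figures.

Bernoulli between the free stream and the stagnation point: ½ρv² = P_stag − P_static.
v = √(2ΔP/ρ) = √(2·61300/741) = 12.9 m/s.

v = 12.9 m/s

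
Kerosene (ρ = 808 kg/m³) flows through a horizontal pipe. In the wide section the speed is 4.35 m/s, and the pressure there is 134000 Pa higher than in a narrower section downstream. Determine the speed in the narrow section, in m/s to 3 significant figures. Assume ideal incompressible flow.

v₂ = 18.7 m/s

Horizontal Bernoulli: P₁ + ½ρv₁² = P₂ + ½ρv₂², so v₂² = v₁² + 2(P₁ − P₂)/ρ.
v₂ = √(4.35² + 2·134000/808) = √(18.9 + 332) = 18.7 m/s.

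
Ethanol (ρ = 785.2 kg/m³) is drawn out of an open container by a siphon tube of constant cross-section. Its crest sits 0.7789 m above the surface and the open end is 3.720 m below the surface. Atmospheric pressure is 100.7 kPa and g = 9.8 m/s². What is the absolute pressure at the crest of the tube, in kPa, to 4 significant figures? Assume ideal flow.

Bernoulli surface→outlet gives ½v² = g·h_out, so v = √(2·9.8·3.720) = 8.539 m/s.
Continuity keeps v the same throughout the tube; from surface to crest, P_atm + 0 = P_top + ½ρv² + ρg·h_top.
P_top = 100700 − ½·785.2·8.539² − 785.2·9.8·0.7789 = 66080 Pa.

P_top ≈ 66.08 kPa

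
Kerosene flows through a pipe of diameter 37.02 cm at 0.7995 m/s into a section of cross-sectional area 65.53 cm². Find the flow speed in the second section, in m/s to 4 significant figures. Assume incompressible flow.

v₂ ≈ 13.13 m/s

The volume flow rate is constant, so v₂ = (A₁/A₂)v₁ = (1076/65.53)·0.7995 = 13.13 m/s.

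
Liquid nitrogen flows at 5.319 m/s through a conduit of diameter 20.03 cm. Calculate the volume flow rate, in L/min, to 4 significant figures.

10060 L/min

Q = A·v = 0.03151 m² × 5.319 m/s = 0.1676 m³/s.
Converting: 0.1676 m³/s × 60000 = 10060 L/min.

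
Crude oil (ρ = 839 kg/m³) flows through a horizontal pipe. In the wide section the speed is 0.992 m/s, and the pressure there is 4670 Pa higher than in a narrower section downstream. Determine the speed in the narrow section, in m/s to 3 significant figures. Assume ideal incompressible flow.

With h₁ = h₂, rearranging Bernoulli gives v₂ = √(v₁² + 2ΔP/ρ).
v₂ = √(0.992² + 2·4670/839) = √(0.984 + 11.1) = 3.48 m/s.

v₂ ≈ 3.48 m/s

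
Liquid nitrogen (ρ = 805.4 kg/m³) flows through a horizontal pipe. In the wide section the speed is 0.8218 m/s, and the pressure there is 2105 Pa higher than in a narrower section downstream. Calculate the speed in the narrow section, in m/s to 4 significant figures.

With h₁ = h₂, rearranging Bernoulli gives v₂ = √(v₁² + 2ΔP/ρ).
v₂ = √(0.8218² + 2·2105/805.4) = √(0.6754 + 5.227) = 2.430 m/s.

v₂ = 2.430 m/s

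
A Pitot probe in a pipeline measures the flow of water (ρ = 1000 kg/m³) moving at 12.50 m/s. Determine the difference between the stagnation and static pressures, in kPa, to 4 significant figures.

At the stagnation point the flow is brought to rest, so Bernoulli gives P_stag − P_static = ½ρv².
ΔP = ½·1000·12.50² = 78120 Pa.

ΔP = 78.12 kPa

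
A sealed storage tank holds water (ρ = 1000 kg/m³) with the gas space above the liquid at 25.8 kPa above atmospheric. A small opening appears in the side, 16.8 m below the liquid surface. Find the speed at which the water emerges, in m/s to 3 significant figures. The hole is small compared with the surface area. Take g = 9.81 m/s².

Take point 1 at the surface (v₁ ≈ 0) and point 2 at the hole (at atmospheric pressure). Bernoulli: P₁ + ρg h = P_atm + ½ρv₂².
With P₁ − P_atm = 25800 Pa, v₂ = √(2gh + 2ΔP/ρ) = √(2·9.81·16.8 + 2·25800/1000) = 19.5 m/s.

v = 19.5 m/s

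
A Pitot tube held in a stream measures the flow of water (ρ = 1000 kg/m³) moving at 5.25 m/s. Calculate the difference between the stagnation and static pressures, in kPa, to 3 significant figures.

At the stagnation point the flow is brought to rest, so Bernoulli gives P_stag − P_static = ½ρv².
ΔP = ½·1000·5.25² = 13800 Pa.

13.8 kPa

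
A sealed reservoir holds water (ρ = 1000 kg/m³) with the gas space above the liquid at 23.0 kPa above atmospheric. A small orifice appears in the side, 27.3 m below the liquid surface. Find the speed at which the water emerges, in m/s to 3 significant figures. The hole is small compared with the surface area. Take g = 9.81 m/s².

v ≈ 24.1 m/s

Take point 1 at the surface (v₁ ≈ 0) and point 2 at the hole (at atmospheric pressure). Bernoulli: P₁ + ρg h = P_atm + ½ρv₂².
With P₁ − P_atm = 23000 Pa, v₂ = √(2gh + 2ΔP/ρ) = √(2·9.81·27.3 + 2·23000/1000) = 24.1 m/s.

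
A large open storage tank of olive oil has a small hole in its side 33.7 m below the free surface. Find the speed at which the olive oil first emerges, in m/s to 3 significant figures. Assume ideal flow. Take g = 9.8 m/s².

v ≈ 25.7 m/s

The surface is effectively still and both ends are open, so ½v² = gh and v = √(2·9.8·33.7) = 25.7 m/s.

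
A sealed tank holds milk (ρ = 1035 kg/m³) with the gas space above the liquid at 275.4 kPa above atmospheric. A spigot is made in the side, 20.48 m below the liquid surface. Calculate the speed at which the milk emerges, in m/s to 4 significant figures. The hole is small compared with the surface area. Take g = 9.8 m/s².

v ≈ 30.55 m/s

Take point 1 at the surface (v₁ ≈ 0) and point 2 at the hole (at atmospheric pressure). Bernoulli: P₁ + ρg h = P_atm + ½ρv₂².
With P₁ − P_atm = 275400 Pa, v₂ = √(2gh + 2ΔP/ρ) = √(2·9.8·20.48 + 2·275400/1035) = 30.55 m/s.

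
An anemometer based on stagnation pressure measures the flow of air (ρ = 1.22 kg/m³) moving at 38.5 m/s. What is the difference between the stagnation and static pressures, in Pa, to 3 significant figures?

ΔP ≈ 904 Pa

Bernoulli between the free stream and the stagnation point: ½ρv² = P_stag − P_static.
ΔP = ½·1.22·38.5² = 904 Pa.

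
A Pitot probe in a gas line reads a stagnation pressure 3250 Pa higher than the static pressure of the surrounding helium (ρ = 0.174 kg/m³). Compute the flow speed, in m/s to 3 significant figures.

v = 193 m/s

The dynamic pressure equals the rise in static pressure at the stagnation point: ΔP = ½ρv².
v = √(2ΔP/ρ) = √(2·3250/0.174) = 193 m/s.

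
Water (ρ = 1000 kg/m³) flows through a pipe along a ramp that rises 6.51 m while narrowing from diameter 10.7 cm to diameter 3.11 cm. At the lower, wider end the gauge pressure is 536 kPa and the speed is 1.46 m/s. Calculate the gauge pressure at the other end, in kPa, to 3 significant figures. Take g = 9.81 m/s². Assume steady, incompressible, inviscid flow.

Mass conservation (A₁v₁ = A₂v₂) gives v₂ = 1.46 × 89.9/7.60 = 17.3 m/s.
Applying Bernoulli between the two ends and solving for P₂: P₂ = P₁ + ½ρ(v₁² − v₂²) − ρgΔh.
P₂ = 536000 + ½·1000·(1.46² − 17.3²) − 1000·9.81·(+6.51) = 536000 + (-148000) − (63900) = 324000 Pa.

P₂ = 324 kPa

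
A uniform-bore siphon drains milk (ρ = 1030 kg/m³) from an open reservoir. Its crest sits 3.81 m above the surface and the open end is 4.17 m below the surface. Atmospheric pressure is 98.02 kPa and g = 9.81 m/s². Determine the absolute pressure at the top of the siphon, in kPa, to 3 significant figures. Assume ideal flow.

The outlet speed comes from Torricelli: v = √(2g·4.17) = 9.05 m/s.
The bore is uniform, so the speed at the crest is the same v. Bernoulli surface→crest: P_atm = P_top + ½ρv² + ρg·h_top.
P_top = 98020 − ½·1030·9.05² − 1030·9.81·3.81 = 17400 Pa.

17.4 kPa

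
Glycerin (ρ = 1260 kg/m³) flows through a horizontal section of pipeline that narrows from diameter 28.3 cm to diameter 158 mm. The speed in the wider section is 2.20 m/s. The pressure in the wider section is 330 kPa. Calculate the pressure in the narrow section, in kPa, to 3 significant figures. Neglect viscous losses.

P₂ ≈ 302 kPa

Continuity gives A₁v₁ = A₂v₂, so v₂ = (629 cm²)/(196 cm²) × 2.20 m/s = 7.06 m/s.
Along the horizontal streamline, P + ½ρv² is constant.
P₂ = P₁ − ½ρ(v₂² − v₁²) = 330000 − ½·1260·(7.06² − 2.20²) = 330000 − 28300 = 302000 Pa.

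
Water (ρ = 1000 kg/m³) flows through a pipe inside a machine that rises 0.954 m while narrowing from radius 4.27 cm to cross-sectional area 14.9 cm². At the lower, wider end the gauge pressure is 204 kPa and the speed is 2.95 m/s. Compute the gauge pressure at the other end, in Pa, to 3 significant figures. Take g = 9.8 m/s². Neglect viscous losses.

P₂ = 135000 Pa

By continuity, v₂ = v₁·A₁/A₂ = 2.95·(57.3/14.9) = 11.3 m/s.
Bernoulli: P₁ + ½ρv₁² + ρg h₁ = P₂ + ½ρv₂² + ρg h₂, so P₂ = P₁ + ½ρ(v₁² − v₂²) − ρg(h₂ − h₁).
P₂ = 204000 + ½·1000·(2.95² − 11.3²) − 1000·9.8·(+0.954) = 204000 + (-60000) − (9350) = 135000 Pa.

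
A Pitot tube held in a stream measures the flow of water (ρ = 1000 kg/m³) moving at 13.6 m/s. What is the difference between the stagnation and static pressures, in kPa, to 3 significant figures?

Bernoulli between the free stream and the stagnation point: ½ρv² = P_stag − P_static.
ΔP = ½·1000·13.6² = 92500 Pa.

ΔP = 92.5 kPa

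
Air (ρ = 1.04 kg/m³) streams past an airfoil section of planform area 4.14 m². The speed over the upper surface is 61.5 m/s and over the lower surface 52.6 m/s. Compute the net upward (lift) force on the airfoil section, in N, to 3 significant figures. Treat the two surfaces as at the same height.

F ≈ 2190 N

With equal heights on the two surfaces, Bernoulli gives P_lower − P_upper = ½ρ(v_upper² − v_lower²).
ΔP = ½·1.04·(61.5² − 52.6²) = 528 Pa.
Lift = ΔP · A = 528 × 4.14 = 2190 N.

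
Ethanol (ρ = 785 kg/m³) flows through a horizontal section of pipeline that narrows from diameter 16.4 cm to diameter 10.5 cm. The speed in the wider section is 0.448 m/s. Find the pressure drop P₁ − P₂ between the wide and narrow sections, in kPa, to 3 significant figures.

ΔP ≈ 0.390 kPa

By continuity, v₂ = v₁·A₁/A₂ = 0.448·(211/86.6) = 1.09 m/s.
With no height change, Bernoulli's equation is P₁ + ½ρv₁² = P₂ + ½ρv₂².
P₁ − P₂ = ½·785·(1.09² − 0.448²) = ½·785·0.994 = 390 Pa.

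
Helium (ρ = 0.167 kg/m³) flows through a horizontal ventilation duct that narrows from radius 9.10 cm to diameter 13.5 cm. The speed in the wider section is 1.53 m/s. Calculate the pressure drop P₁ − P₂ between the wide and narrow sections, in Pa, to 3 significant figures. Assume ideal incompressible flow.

ΔP = 0.450 Pa

Mass conservation (A₁v₁ = A₂v₂) gives v₂ = 1.53 × 260/143 = 2.78 m/s.
The pipe is horizontal, so Bernoulli reduces to P₁ + ½ρv₁² = P₂ + ½ρv₂².
P₁ − P₂ = ½·0.167·(2.78² − 1.53²) = ½·0.167·5.39 = 0.450 Pa.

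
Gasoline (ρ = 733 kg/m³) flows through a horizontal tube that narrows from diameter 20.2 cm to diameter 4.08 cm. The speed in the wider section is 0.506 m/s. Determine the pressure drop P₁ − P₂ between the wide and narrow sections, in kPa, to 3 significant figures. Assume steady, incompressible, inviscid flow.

ΔP ≈ 56.3 kPa

Continuity gives A₁v₁ = A₂v₂, so v₂ = (320 cm²)/(13.1 cm²) × 0.506 m/s = 12.4 m/s.
With no height change, Bernoulli's equation is P₁ + ½ρv₁² = P₂ + ½ρv₂².
P₁ − P₂ = ½·733·(12.4² − 0.506²) = ½·733·154 = 56300 Pa.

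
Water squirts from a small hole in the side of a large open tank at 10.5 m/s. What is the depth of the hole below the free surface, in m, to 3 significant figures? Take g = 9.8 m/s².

h ≈ 5.62 m

Torricelli: v = √(2gh), so h = v²/(2g).
h = 10.5²/(2·9.8) = 110/19.60 = 5.62 m.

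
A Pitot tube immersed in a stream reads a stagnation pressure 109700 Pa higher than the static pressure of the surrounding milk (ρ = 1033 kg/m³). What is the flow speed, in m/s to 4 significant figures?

v = 14.57 m/s

Bernoulli between the free stream and the stagnation point: ½ρv² = P_stag − P_static.
v = √(2ΔP/ρ) = √(2·109700/1033) = 14.57 m/s.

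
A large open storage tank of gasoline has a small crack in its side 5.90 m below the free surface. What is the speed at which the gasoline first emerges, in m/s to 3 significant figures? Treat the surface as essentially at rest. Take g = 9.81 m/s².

The surface is effectively still and both ends are open, so ½v² = gh and v = √(2·9.81·5.90) = 10.8 m/s.

10.8 m/s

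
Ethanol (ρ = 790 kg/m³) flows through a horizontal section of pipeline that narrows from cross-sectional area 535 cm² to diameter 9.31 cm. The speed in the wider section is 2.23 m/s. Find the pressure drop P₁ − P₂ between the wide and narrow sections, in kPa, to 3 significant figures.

The volume flow rate is constant, so v₂ = (A₁/A₂)v₁ = (535/68.1)·2.23 = 17.5 m/s.
With no height change, Bernoulli's equation is P₁ + ½ρv₁² = P₂ + ½ρv₂².
P₁ − P₂ = ½·790·(17.5² − 2.23²) = ½·790·302 = 119000 Pa.

119 kPa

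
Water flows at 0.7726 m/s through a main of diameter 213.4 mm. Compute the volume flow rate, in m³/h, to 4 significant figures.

Q = A·v = 0.03577 m² × 0.7726 m/s = 0.02763 m³/s.
Converting: 0.02763 m³/s × 3600 = 99.48 m³/h.

Q = 99.48 m³/h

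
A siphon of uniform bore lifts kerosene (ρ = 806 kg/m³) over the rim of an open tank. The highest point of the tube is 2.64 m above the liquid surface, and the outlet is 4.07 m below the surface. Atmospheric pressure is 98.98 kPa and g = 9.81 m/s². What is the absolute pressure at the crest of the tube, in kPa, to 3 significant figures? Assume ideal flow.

From the surface to the outlet (both open to atmosphere, surface at rest): v = √(2g·h_out) = √(2·9.81·4.07) = 8.94 m/s.
The bore is uniform, so the speed at the crest is the same v. Bernoulli surface→crest: P_atm = P_top + ½ρv² + ρg·h_top.
P_top = 98980 − ½·806·8.94² − 806·9.81·2.64 = 45900 Pa.

45.9 kPa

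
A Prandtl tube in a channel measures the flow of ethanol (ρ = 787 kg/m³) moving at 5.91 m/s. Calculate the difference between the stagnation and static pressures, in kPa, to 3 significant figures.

The dynamic pressure equals the rise in static pressure at the stagnation point: ΔP = ½ρv².
ΔP = ½·787·5.91² = 13700 Pa.

ΔP ≈ 13.7 kPa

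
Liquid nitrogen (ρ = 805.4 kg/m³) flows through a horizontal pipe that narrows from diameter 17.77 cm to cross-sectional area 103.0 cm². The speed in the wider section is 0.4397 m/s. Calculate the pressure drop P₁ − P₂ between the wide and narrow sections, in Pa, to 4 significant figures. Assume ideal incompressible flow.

Mass conservation (A₁v₁ = A₂v₂) gives v₂ = 0.4397 × 248.0/103.0 = 1.059 m/s.
Bernoulli (h₁ = h₂): P₁ − P₂ = ½ρ(v₂² − v₁²).
P₁ − P₂ = ½·805.4·(1.059² − 0.4397²) = ½·805.4·0.9276 = 373.5 Pa.

ΔP = 373.5 Pa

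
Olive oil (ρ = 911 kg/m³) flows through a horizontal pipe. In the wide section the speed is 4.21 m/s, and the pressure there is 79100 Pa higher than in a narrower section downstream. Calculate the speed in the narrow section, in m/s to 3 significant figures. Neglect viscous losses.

v₂ ≈ 13.8 m/s

Horizontal Bernoulli: P₁ + ½ρv₁² = P₂ + ½ρv₂², so v₂² = v₁² + 2(P₁ − P₂)/ρ.
v₂ = √(4.21² + 2·79100/911) = √(17.7 + 174) = 13.8 m/s.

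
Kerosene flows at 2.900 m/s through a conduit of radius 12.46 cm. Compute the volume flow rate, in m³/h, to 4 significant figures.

509.2 m³/h

Q = A·v = 0.04877 m² × 2.900 m/s = 0.1414 m³/s.
Converting: 0.1414 m³/s × 3600 = 509.2 m³/h.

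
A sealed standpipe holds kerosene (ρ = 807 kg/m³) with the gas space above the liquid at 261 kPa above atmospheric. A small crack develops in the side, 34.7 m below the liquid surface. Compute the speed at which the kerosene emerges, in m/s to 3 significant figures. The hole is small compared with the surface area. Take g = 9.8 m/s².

36.4 m/s

Take point 1 at the surface (v₁ ≈ 0) and point 2 at the hole (at atmospheric pressure). Bernoulli: P₁ + ρg h = P_atm + ½ρv₂².
With P₁ − P_atm = 261000 Pa, v₂ = √(2gh + 2ΔP/ρ) = √(2·9.8·34.7 + 2·261000/807) = 36.4 m/s.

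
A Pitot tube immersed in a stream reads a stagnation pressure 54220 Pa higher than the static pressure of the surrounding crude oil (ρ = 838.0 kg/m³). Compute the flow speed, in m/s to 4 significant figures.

v ≈ 11.38 m/s

Bernoulli between the free stream and the stagnation point: ½ρv² = P_stag − P_static.
v = √(2ΔP/ρ) = √(2·54220/838.0) = 11.38 m/s.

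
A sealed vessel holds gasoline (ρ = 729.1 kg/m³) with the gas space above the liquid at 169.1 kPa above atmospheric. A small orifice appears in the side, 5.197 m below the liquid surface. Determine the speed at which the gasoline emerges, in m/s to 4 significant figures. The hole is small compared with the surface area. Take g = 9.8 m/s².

Take point 1 at the surface (v₁ ≈ 0) and point 2 at the hole (at atmospheric pressure). Bernoulli: P₁ + ρg h = P_atm + ½ρv₂².
With P₁ − P_atm = 169100 Pa, v₂ = √(2gh + 2ΔP/ρ) = √(2·9.8·5.197 + 2·169100/729.1) = 23.78 m/s.

v = 23.78 m/s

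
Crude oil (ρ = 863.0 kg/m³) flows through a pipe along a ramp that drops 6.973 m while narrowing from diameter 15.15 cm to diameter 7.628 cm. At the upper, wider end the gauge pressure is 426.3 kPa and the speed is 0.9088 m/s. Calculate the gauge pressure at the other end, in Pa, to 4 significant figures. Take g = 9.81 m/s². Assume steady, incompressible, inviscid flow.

P₂ ≈ 480100 Pa

Continuity gives A₁v₁ = A₂v₂, so v₂ = (180.3 cm²)/(45.70 cm²) × 0.9088 m/s = 3.585 m/s.
Energy conservation along the streamline gives P₂ = P₁ − ½ρ(v₂² − v₁²) − ρg(h₂ − h₁).
P₂ = 426300 + ½·863.0·(0.9088² − 3.585²) − 863.0·9.81·(−6.973) = 426300 + (-5189) − (-59030) = 480100 Pa.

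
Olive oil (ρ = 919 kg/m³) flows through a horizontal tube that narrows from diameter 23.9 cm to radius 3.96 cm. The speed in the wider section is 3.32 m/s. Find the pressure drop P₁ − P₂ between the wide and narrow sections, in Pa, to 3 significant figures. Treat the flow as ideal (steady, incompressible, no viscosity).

The volume flow rate is constant, so v₂ = (A₁/A₂)v₁ = (449/49.3)·3.32 = 30.2 m/s.
With no height change, Bernoulli's equation is P₁ + ½ρv₁² = P₂ + ½ρv₂².
P₁ − P₂ = ½·919·(30.2² − 3.32²) = ½·919·903 = 415000 Pa.

ΔP ≈ 415000 Pa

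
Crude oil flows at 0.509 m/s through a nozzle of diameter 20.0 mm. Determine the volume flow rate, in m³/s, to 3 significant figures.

Q ≈ 0.000160 m³/s

Q = A·v = 0.000314 m² × 0.509 m/s = 0.000160 m³/s.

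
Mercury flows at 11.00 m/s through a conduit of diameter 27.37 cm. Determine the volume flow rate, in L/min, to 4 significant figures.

Q = A·v = 0.05884 m² × 11.00 m/s = 0.6472 m³/s.
Converting: 0.6472 m³/s × 60000 = 38830 L/min.

Q ≈ 38830 L/min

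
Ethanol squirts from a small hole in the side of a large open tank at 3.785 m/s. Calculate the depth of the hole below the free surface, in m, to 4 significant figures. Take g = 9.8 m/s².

Inverting v = √(2gh) gives h = v² / 2g.
h = 3.785²/(2·9.8) = 14.33/19.60 = 0.7309 m.

h ≈ 0.7309 m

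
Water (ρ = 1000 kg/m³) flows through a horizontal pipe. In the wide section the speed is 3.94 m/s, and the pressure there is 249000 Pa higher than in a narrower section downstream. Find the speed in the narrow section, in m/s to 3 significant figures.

With h₁ = h₂, rearranging Bernoulli gives v₂ = √(v₁² + 2ΔP/ρ).
v₂ = √(3.94² + 2·249000/1000) = √(15.5 + 498) = 22.7 m/s.

v₂ ≈ 22.7 m/s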